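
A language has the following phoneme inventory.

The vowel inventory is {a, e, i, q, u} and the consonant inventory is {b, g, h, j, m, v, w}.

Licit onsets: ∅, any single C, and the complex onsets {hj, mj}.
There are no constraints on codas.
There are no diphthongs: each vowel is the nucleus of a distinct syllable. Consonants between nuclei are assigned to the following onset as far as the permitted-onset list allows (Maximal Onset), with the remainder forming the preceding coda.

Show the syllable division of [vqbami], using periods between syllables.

vq.ba.mi

Nuclei (vowels): q, a, i → 3 syllables.
V1 /q/ – V2 /a/: just /b/ — single C goes to the following onset.
V2 /a/ – V3 /i/: /m/ is a single consonant, so it becomes the next onset.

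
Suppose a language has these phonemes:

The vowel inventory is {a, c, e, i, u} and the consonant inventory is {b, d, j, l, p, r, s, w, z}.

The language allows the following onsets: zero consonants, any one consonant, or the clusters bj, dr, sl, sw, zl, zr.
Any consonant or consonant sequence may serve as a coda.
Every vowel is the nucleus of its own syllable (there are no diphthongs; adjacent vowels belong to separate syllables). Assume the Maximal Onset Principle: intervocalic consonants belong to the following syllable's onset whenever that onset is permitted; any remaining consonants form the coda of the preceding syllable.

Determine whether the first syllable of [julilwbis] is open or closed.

The vowels are u, i, i — 3 nuclei, so 3 syllables.
V1 /u/ – V2 /i/: just /l/ — single C goes to the following onset.
V2 /i/ – V3 /i/: /lwb/ — longest licit onset from the right is /b/, leaving /lw/ as coda.
Syllabification: ju.lilw.bis.
Syllable 1 is /ju/; it ends in its nucleus with no coda, so it is open.

open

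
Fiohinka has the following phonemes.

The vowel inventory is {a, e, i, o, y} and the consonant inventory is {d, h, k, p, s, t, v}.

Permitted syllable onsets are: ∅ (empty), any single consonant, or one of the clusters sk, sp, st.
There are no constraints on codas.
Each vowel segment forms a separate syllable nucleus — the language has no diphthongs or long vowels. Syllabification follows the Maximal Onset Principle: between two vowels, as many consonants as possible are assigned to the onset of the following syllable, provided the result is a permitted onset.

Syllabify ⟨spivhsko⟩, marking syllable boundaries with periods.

spivh.sko

The vowels are i, o — 2 nuclei, so 2 syllables.
σ1/σ2 boundary: /vhsk/ — longest licit onset from the right is /sk/, leaving /vh/ as coda.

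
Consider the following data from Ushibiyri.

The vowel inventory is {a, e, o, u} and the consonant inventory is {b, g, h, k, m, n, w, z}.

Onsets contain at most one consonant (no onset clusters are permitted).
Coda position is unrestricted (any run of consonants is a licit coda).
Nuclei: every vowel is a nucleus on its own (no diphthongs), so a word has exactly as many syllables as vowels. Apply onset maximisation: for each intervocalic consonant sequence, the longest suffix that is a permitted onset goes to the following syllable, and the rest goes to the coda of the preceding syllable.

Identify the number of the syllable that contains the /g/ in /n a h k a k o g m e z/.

Nuclei (vowels): a, a, o, e → 4 syllables.
Between /a/ (V1) and /a/ (V2): /hk/ splits as /h/ + /k/ (/k/ is the longest suffix that is a licit onset).
Between /a/ (V2) and /o/ (V3): /k/ is a single consonant, so it becomes the next onset.
Between /o/ (V3) and /e/ (V4): /gm/ splits as /g/ + /m/ (/m/ is the longest suffix that is a licit onset).
So the parse is nah.ka.kog.mez.
The /g/ is in the coda of syllable 3 (/kog/).

3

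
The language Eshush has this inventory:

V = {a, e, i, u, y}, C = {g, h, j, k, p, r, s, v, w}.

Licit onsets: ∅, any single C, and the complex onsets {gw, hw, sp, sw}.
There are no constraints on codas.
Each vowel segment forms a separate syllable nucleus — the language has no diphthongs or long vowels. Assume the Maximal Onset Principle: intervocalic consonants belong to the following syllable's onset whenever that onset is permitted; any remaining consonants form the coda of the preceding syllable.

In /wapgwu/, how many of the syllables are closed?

1

Nuclei (vowels): a, u → 2 syllables.
V1 /a/ – V2 /u/: cluster /pgw/ — the longest permitted-onset suffix is /gw/; onset = /gw/, preceding coda = /p/.
Putting it together: wap.gwu.
Classifying each syllable: /wap/ (closed), /gwu/ (open).
Closed syllables: 1.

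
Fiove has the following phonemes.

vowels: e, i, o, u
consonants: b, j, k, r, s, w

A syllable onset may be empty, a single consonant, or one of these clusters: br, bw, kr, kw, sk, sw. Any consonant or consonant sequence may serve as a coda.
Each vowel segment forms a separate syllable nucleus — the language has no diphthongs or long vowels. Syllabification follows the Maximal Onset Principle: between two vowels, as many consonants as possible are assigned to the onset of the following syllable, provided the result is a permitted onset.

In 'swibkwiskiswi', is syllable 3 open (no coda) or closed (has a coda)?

open

Vowels present: i, i, i, i; each is a nucleus, giving 4 syllables.
V1 /i/ – V2 /i/: /bkw/ splits as /b/ + /kw/ (/kw/ is the longest suffix that is a licit onset).
V2 /i/ – V3 /i/: /sk/ is a licit onset in full, so it all attaches to the next syllable.
V3 /i/ – V4 /i/: /sw/ is a licit onset in full, so it all attaches to the next syllable.
Putting it together: swib.kwi.ski.swi.
Syllable 3 is /ski/; it ends in its nucleus with no coda, so it is open.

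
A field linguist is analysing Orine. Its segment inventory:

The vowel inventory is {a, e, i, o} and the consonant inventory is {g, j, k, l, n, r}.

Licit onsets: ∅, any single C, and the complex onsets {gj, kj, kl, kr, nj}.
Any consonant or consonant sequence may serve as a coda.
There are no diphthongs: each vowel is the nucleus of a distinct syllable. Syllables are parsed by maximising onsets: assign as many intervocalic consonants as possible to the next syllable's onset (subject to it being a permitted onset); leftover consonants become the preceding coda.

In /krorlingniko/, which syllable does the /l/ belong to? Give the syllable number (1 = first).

The vowels are o, i, i, o — 4 nuclei, so 4 syllables.
Between /o/ (V1) and /i/ (V2): cluster /rl/ — the longest permitted-onset suffix is /l/; onset = /l/, preceding coda = /r/.
Between /i/ (V2) and /i/ (V3): /ngn/ splits as /ng/ + /n/ (/n/ is the longest suffix that is a licit onset).
Between /i/ (V3) and /o/ (V4): just /k/ — single C goes to the following onset.
Syllabification: kror.ling.ni.ko.
The /l/ is in the onset of syllable 2 (/ling/).

2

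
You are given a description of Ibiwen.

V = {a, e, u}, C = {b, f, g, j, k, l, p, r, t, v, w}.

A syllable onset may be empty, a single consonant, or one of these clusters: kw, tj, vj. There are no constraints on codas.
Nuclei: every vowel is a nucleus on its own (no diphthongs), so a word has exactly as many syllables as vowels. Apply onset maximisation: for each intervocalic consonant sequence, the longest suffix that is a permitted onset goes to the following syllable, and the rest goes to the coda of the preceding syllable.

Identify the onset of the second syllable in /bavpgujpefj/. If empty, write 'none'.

Vowels present: a, u, e; each is a nucleus, giving 3 syllables.
/a…u/ gap (V1→V2): /vpg/ splits as /vp/ + /g/ (/g/ is the longest suffix that is a licit onset).
/u…e/ gap (V2→V3): cluster /jp/ — the longest permitted-onset suffix is /p/; onset = /p/, preceding coda = /j/.
So the parse is bavp.guj.pefj.
Syllable 2 is /guj/: onset /g/, nucleus /u/, coda /j/.

g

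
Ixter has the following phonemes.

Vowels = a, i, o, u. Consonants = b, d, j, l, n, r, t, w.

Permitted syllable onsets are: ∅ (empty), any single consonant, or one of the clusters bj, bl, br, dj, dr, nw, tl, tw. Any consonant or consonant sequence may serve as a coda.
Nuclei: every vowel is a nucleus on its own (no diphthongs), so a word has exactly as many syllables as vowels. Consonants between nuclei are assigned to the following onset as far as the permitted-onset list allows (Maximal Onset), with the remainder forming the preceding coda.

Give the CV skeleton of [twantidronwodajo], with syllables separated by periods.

CCVC.CV.CCV.CCV.CV.CV

The vowels are a, i, o, o, a, o — 6 nuclei, so 6 syllables.
Between /a/ (V1) and /i/ (V2): /nt/; trying suffixes from longest down, /t/ is the first permitted one, so coda /n/ | onset /t/.
Between /i/ (V2) and /o/ (V3): /dr/ — entire cluster is a permitted onset → onset /dr/, coda ∅.
Between /o/ (V3) and /o/ (V4): cluster /nw/ — /nw/ is itself a permitted onset, so the whole cluster goes right; preceding coda = ∅.
Between /o/ (V4) and /a/ (V5): /d/ is a single consonant, so it becomes the next onset.
Between /a/ (V5) and /o/ (V6): just /j/ — single C goes to the following onset.
Syllabification: twan.ti.dro.nwo.da.jo.
Mapping each syllable to C/V: /twan/ → CCVC, /ti/ → CV, /dro/ → CCV, /nwo/ → CCV, /da/ → CV, /jo/ → CV.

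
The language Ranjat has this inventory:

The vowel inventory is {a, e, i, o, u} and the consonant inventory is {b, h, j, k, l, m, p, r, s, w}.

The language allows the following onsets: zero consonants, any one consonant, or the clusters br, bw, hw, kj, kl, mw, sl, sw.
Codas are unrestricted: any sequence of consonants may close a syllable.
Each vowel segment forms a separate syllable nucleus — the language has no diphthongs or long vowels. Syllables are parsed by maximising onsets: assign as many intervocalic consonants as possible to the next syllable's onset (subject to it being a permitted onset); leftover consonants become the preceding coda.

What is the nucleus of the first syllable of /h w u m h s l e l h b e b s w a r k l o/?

u

Vowels present: u, e, e, a, o; each is a nucleus, giving 5 syllables.
The first nucleus (vowel 1 from the left) is /u/.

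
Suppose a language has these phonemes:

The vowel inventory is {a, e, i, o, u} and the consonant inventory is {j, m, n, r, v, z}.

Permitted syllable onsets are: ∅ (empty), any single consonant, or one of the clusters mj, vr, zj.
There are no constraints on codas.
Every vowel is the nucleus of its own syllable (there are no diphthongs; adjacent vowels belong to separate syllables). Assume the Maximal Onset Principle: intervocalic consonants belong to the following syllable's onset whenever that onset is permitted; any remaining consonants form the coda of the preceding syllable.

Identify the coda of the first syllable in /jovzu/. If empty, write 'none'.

v

Nuclei (vowels): o, u → 2 syllables.
Between /o/ (V1) and /u/ (V2): /vz/; trying suffixes from longest down, /z/ is the first permitted one, so coda /v/ | onset /z/.
Syllabification: jov.zu.
Syllable 1 is /jov/: onset /j/, nucleus /o/, coda /v/.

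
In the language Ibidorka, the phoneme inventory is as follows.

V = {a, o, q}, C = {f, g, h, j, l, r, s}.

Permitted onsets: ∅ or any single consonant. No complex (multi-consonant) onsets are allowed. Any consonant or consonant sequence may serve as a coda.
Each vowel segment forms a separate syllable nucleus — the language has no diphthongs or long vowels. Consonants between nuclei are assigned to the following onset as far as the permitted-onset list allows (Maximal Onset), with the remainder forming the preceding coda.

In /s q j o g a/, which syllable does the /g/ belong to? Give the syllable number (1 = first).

Nuclei (vowels): q, o, a → 3 syllables.
σ1/σ2 boundary: /j/ is a single consonant, so it becomes the next onset.
σ2/σ3 boundary: /g/ → onset of the next syllable (single consonants are always licit onsets).
Result: sq.jo.ga.
The /g/ is in the onset of syllable 3 (/ga/).

3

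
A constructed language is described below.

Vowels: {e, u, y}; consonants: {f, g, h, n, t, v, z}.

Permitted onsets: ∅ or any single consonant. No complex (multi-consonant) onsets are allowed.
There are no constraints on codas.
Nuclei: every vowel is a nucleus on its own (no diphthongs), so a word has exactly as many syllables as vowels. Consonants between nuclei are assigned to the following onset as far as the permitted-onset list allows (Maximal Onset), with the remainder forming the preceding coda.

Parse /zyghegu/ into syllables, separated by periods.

Nuclei (vowels): y, e, u → 3 syllables.
V1 /y/ – V2 /e/: cluster /gh/ — the longest permitted-onset suffix is /h/; onset = /h/, preceding coda = /g/.
V2 /e/ – V3 /u/: /g/ → onset of the next syllable (single consonants are always licit onsets).

zyg.he.gu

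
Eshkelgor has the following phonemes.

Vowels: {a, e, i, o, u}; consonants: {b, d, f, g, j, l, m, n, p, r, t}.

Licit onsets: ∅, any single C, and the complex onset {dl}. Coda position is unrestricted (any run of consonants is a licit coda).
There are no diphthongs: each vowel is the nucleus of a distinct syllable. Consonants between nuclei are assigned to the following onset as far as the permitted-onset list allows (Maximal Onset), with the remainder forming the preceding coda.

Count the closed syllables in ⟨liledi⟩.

0

Vowels present: i, e, i; each is a nucleus, giving 3 syllables.
/i…e/ gap (V1→V2): /l/ → onset of the next syllable (single consonants are always licit onsets).
/e…i/ gap (V2→V3): /d/ is a single consonant, so it becomes the next onset.
Result: li.le.di.
Classifying each syllable: /li/ (open), /le/ (open), /di/ (open).
Closed syllables: 0.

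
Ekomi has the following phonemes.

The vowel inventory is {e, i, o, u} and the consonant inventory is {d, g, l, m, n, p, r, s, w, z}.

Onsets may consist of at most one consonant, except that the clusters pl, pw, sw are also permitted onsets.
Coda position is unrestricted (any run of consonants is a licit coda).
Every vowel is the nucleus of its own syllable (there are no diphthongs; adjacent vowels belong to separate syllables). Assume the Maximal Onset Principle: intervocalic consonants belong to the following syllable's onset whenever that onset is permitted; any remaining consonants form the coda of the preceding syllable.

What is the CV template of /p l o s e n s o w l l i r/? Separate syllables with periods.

CCV.CVC.CVCC.CVC

The vowels are o, e, o, i — 4 nuclei, so 4 syllables.
σ1/σ2 boundary: /s/ → onset of the next syllable (single consonants are always licit onsets).
σ2/σ3 boundary: /ns/; trying suffixes from longest down, /s/ is the first permitted one, so coda /n/ | onset /s/.
σ3/σ4 boundary: /wll/; trying suffixes from longest down, /l/ is the first permitted one, so coda /wl/ | onset /l/.
Result: plo.sen.sowl.lir.
Mapping each syllable to C/V: /plo/ → CCV, /sen/ → CVC, /sowl/ → CVCC, /lir/ → CVC.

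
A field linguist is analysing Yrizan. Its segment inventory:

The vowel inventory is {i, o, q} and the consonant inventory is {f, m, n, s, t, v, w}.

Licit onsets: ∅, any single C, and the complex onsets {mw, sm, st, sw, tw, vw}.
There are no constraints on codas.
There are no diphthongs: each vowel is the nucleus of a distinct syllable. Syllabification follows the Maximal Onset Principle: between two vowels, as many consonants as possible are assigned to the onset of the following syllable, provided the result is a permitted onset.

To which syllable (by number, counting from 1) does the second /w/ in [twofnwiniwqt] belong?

2

Vowels present: o, i, i, q; each is a nucleus, giving 4 syllables.
/o…i/ gap (V1→V2): /fnw/ splits as /fn/ + /w/ (/w/ is the longest suffix that is a licit onset).
/i…i/ gap (V2→V3): just /n/ — single C goes to the following onset.
/i…q/ gap (V3→V4): just /w/ — single C goes to the following onset.
Syllabification: twofn.wi.ni.wqt.
The second /w/ is in the onset of syllable 2 (/wi/).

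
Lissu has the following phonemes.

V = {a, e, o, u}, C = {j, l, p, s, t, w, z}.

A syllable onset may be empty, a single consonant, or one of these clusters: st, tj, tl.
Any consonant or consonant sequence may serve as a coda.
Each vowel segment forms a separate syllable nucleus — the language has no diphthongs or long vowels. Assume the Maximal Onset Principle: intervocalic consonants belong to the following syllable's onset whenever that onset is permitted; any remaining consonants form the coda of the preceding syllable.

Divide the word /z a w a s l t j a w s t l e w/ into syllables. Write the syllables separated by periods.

Vowels present: a, a, a, e; each is a nucleus, giving 4 syllables.
σ1/σ2 boundary: /w/ is a single consonant, so it becomes the next onset.
σ2/σ3 boundary: /sltj/; trying suffixes from longest down, /tj/ is the first permitted one, so coda /sl/ | onset /tj/.
σ3/σ4 boundary: /wstl/; trying suffixes from longest down, /tl/ is the first permitted one, so coda /ws/ | onset /tl/.

za.wasl.tjaws.tlew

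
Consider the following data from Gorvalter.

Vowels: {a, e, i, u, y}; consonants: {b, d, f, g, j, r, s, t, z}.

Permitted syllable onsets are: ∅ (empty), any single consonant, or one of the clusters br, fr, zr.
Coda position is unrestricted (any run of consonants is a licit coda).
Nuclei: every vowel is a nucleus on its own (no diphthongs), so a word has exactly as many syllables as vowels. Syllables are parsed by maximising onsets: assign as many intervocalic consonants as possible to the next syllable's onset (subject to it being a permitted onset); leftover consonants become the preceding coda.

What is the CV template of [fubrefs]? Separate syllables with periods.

The vowels are u, e — 2 nuclei, so 2 syllables.
σ1/σ2 boundary: /br/ — entire cluster is a permitted onset → onset /br/, coda ∅.
So the parse is fu.brefs.
Mapping each syllable to C/V: /fu/ → CV, /brefs/ → CCVCC.

CV.CCVCC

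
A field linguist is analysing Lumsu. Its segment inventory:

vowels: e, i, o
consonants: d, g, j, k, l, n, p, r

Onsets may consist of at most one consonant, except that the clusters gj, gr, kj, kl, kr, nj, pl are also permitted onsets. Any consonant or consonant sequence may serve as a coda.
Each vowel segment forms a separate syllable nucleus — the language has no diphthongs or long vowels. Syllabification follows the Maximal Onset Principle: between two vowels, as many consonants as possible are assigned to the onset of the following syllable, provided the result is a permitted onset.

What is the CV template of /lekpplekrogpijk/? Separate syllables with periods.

Nuclei (vowels): e, e, o, i → 4 syllables.
Between /e/ (V1) and /e/ (V2): /kppl/; trying suffixes from longest down, /pl/ is the first permitted one, so coda /kp/ | onset /pl/.
Between /e/ (V2) and /o/ (V3): /kr/ is a licit onset in full, so it all attaches to the next syllable.
Between /o/ (V3) and /i/ (V4): cluster /gp/ — the longest permitted-onset suffix is /p/; onset = /p/, preceding coda = /g/.
Syllabification: lekp.ple.krog.pijk.
Mapping each syllable to C/V: /lekp/ → CVCC, /ple/ → CCV, /krog/ → CCVC, /pijk/ → CVCC.

CVCC.CCV.CCVC.CVCC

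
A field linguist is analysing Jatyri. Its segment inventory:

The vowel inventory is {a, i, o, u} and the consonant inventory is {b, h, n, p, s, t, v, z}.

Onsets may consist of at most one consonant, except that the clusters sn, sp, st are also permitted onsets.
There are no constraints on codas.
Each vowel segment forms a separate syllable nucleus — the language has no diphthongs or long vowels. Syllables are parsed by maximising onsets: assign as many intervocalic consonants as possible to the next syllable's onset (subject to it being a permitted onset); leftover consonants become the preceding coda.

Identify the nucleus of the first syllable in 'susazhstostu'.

Nuclei (vowels): u, a, o, u → 4 syllables.
The first nucleus (vowel 1 from the left) is /u/.

u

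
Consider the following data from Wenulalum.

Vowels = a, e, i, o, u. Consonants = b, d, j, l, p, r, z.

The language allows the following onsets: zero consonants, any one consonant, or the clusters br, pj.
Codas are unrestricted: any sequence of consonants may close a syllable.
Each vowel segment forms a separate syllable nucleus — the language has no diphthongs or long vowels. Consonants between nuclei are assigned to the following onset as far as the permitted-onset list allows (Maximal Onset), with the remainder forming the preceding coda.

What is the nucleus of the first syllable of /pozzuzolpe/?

o

Nuclei (vowels): o, u, o, e → 4 syllables.
The first nucleus (vowel 1 from the left) is /o/.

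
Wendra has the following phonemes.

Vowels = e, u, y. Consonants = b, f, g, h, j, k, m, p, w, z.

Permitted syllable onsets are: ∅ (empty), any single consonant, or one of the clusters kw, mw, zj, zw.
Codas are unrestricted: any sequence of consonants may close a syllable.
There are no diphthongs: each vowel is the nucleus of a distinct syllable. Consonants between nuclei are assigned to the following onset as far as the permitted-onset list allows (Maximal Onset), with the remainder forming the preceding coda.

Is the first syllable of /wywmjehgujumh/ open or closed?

closed

The vowels are y, e, u, u — 4 nuclei, so 4 syllables.
V1 /y/ – V2 /e/: /wmj/; trying suffixes from longest down, /j/ is the first permitted one, so coda /wm/ | onset /j/.
V2 /e/ – V3 /u/: /hg/ splits as /h/ + /g/ (/g/ is the longest suffix that is a licit onset).
V3 /u/ – V4 /u/: just /j/ — single C goes to the following onset.
Syllabification: wywm.jeh.gu.jumh.
Syllable 1 is /wywm/ with coda /wm/, so it is closed.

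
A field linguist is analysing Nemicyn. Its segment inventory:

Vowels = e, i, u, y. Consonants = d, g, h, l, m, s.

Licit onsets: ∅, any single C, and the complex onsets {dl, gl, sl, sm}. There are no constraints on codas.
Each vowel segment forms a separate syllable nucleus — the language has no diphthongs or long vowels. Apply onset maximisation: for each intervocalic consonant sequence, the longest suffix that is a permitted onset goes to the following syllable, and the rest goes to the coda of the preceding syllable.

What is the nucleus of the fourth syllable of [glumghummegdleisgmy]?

Vowels present: u, u, e, e, i, y; each is a nucleus, giving 6 syllables.
The fourth nucleus (vowel 4 from the left) is /e/.

e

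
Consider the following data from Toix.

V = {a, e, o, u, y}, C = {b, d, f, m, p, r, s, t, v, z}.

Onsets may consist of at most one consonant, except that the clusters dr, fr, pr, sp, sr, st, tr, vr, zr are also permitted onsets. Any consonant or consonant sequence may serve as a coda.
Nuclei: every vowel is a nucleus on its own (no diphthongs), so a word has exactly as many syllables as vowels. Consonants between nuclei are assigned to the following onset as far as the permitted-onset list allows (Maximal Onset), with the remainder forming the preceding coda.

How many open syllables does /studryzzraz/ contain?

Vowels present: u, y, a; each is a nucleus, giving 3 syllables.
σ1/σ2 boundary: /dr/ — entire cluster is a permitted onset → onset /dr/, coda ∅.
σ2/σ3 boundary: /zzr/; trying suffixes from longest down, /zr/ is the first permitted one, so coda /z/ | onset /zr/.
Result: stu.dryz.zraz.
Classifying each syllable: /stu/ (open), /dryz/ (closed), /zraz/ (closed).
Open syllables: 1.

1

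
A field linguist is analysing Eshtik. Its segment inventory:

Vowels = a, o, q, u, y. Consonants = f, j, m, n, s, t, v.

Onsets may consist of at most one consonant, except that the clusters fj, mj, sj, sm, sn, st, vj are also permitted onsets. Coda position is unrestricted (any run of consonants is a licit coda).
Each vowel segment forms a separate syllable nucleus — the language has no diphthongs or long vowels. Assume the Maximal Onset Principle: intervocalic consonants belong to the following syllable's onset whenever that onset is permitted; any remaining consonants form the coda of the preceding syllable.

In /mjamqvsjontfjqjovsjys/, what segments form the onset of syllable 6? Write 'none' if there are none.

Vowels present: a, q, o, q, o, y; each is a nucleus, giving 6 syllables.
σ1/σ2 boundary: /m/ → onset of the next syllable (single consonants are always licit onsets).
σ2/σ3 boundary: /vsj/ splits as /v/ + /sj/ (/sj/ is the longest suffix that is a licit onset).
σ3/σ4 boundary: cluster /ntfj/ — the longest permitted-onset suffix is /fj/; onset = /fj/, preceding coda = /nt/.
σ4/σ5 boundary: /j/ → onset of the next syllable (single consonants are always licit onsets).
σ5/σ6 boundary: cluster /vsj/ — the longest permitted-onset suffix is /sj/; onset = /sj/, preceding coda = /v/.
Syllabification: mja.mqv.sjont.fjq.jov.sjys.
Syllable 6 is /sjys/: onset /sj/, nucleus /y/, coda /s/.

sj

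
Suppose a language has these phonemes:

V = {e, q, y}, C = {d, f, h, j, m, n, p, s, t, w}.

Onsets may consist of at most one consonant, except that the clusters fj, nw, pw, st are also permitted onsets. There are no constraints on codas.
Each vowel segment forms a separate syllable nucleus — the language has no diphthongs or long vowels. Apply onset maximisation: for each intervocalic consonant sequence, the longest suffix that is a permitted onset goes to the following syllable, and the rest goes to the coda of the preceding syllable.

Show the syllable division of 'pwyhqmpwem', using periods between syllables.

Vowels present: y, q, e; each is a nucleus, giving 3 syllables.
V1 /y/ – V2 /q/: just /h/ — single C goes to the following onset.
V2 /q/ – V3 /e/: /mpw/ splits as /m/ + /pw/ (/pw/ is the longest suffix that is a licit onset).

pwy.hqm.pwem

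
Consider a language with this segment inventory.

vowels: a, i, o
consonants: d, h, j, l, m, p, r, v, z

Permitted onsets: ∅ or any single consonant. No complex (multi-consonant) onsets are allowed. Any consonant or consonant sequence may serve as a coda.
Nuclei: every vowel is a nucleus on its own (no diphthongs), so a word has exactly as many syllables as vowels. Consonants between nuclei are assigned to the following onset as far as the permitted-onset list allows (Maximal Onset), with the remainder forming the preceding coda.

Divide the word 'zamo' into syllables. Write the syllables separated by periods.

The vowels are a, o — 2 nuclei, so 2 syllables.
Between /a/ (V1) and /o/ (V2): just /m/ — single C goes to the following onset.

za.mo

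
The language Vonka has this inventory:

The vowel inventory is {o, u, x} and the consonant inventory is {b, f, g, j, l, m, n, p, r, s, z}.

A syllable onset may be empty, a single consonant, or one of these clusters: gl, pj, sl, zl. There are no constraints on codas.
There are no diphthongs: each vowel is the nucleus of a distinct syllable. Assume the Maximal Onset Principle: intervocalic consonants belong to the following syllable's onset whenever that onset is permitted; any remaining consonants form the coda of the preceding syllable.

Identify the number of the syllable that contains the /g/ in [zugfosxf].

The vowels are u, o, x — 3 nuclei, so 3 syllables.
/u…o/ gap (V1→V2): /gf/ — longest licit onset from the right is /f/, leaving /g/ as coda.
/o…x/ gap (V2→V3): /s/ → onset of the next syllable (single consonants are always licit onsets).
Result: zug.fo.sxf.
The /g/ is in the coda of syllable 1 (/zug/).

1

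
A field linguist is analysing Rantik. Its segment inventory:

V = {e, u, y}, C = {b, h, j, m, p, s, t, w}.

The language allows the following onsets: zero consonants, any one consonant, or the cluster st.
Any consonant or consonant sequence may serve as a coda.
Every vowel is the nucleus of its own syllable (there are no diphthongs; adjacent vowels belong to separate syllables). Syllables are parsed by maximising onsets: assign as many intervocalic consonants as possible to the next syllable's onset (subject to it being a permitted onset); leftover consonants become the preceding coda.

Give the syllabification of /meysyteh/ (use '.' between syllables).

me.y.sy.teh

The vowels are e, y, y, e — 4 nuclei, so 4 syllables.
Between /e/ (V1) and /y/ (V2): no consonants, so the boundary falls immediately after /e/.
Between /y/ (V2) and /y/ (V3): /s/ → onset of the next syllable (single consonants are always licit onsets).
Between /y/ (V3) and /e/ (V4): /t/ is a single consonant, so it becomes the next onset.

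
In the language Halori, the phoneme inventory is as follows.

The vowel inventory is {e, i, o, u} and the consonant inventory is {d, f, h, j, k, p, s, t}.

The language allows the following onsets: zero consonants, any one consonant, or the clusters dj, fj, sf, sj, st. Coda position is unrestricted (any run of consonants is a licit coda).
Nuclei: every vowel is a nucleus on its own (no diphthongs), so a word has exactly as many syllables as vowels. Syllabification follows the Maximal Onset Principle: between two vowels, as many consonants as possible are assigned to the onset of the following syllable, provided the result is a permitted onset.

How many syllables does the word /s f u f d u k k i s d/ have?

Nuclei (vowels): u, u, i → 3 syllables.

3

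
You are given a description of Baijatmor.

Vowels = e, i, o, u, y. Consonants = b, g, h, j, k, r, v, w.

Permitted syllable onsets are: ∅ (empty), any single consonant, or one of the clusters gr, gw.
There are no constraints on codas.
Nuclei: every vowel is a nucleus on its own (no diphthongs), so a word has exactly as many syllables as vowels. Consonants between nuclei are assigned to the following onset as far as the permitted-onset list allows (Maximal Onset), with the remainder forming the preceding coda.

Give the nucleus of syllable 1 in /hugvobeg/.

Nuclei (vowels): u, o, e → 3 syllables.
The first nucleus (vowel 1 from the left) is /u/.

u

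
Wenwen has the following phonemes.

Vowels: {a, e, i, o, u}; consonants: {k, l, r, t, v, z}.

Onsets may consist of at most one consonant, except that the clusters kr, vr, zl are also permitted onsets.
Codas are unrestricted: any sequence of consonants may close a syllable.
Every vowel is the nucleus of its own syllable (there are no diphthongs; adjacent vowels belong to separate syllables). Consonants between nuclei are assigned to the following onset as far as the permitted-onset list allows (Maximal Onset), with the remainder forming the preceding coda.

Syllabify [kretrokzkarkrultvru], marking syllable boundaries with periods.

kret.rokz.kar.krult.vru

Vowels present: e, o, a, u, u; each is a nucleus, giving 5 syllables.
Between /e/ (V1) and /o/ (V2): /tr/ splits as /t/ + /r/ (/r/ is the longest suffix that is a licit onset).
Between /o/ (V2) and /a/ (V3): /kzk/ splits as /kz/ + /k/ (/k/ is the longest suffix that is a licit onset).
Between /a/ (V3) and /u/ (V4): cluster /rkr/ — the longest permitted-onset suffix is /kr/; onset = /kr/, preceding coda = /r/.
Between /u/ (V4) and /u/ (V5): /ltvr/ splits as /lt/ + /vr/ (/vr/ is the longest suffix that is a licit onset).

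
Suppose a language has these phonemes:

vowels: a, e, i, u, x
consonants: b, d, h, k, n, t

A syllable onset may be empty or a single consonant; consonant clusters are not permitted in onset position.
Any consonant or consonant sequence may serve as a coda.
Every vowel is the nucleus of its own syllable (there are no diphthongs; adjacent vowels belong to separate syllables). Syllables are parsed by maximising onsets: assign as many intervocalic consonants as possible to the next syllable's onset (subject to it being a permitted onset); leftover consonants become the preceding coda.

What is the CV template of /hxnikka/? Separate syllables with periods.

Nuclei (vowels): x, i, a → 3 syllables.
/x…i/ gap (V1→V2): /n/ → onset of the next syllable (single consonants are always licit onsets).
/i…a/ gap (V2→V3): /kk/ — longest licit onset from the right is /k/, leaving /k/ as coda.
Result: hx.nik.ka.
Mapping each syllable to C/V: /hx/ → CV, /nik/ → CVC, /ka/ → CV.

CV.CVC.CV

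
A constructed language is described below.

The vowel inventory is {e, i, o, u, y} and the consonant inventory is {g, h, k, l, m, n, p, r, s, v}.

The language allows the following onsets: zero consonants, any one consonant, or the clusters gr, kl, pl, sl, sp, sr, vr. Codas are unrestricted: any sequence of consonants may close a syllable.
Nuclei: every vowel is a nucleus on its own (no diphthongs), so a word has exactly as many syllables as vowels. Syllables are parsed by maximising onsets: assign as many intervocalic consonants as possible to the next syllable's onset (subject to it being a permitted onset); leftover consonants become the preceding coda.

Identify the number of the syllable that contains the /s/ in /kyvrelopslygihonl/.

Nuclei (vowels): y, e, o, y, i, o → 6 syllables.
σ1/σ2 boundary: cluster /vr/ — /vr/ is itself a permitted onset, so the whole cluster goes right; preceding coda = ∅.
σ2/σ3 boundary: /l/ is a single consonant, so it becomes the next onset.
σ3/σ4 boundary: /psl/ splits as /p/ + /sl/ (/sl/ is the longest suffix that is a licit onset).
σ4/σ5 boundary: /g/ → onset of the next syllable (single consonants are always licit onsets).
σ5/σ6 boundary: just /h/ — single C goes to the following onset.
Putting it together: ky.vre.lop.sly.gi.honl.
The /s/ is in the onset of syllable 4 (/sly/).

4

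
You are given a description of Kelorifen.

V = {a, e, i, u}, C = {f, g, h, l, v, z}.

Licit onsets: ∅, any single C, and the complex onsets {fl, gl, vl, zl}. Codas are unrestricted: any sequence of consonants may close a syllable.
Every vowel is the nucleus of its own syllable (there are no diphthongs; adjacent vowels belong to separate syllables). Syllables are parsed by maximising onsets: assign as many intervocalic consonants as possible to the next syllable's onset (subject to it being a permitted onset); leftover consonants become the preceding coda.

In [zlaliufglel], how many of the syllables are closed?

The vowels are a, i, u, e — 4 nuclei, so 4 syllables.
σ1/σ2 boundary: /l/ → onset of the next syllable (single consonants are always licit onsets).
σ2/σ3 boundary: nothing intervenes; syllable break is V.V.
σ3/σ4 boundary: /fgl/ — longest licit onset from the right is /gl/, leaving /f/ as coda.
Syllabification: zla.li.uf.glel.
Classifying each syllable: /zla/ (open), /li/ (open), /uf/ (closed), /glel/ (closed).
Closed syllables: 2.

2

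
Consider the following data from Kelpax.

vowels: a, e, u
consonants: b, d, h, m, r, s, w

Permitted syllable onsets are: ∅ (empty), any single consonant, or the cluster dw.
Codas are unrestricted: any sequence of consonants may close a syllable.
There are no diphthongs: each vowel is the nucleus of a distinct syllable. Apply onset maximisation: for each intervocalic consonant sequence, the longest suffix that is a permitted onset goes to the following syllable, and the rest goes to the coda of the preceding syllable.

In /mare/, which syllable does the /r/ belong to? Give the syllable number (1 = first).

The vowels are a, e — 2 nuclei, so 2 syllables.
σ1/σ2 boundary: just /r/ — single C goes to the following onset.
Putting it together: ma.re.
The /r/ is in the onset of syllable 2 (/re/).

2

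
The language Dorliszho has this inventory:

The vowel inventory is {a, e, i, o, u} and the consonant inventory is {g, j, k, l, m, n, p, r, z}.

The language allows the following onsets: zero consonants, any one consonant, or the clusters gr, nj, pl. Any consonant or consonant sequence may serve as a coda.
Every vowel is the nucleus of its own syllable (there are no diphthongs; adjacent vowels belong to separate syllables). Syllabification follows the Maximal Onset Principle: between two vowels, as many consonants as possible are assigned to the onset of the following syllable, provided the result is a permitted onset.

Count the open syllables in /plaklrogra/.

The vowels are a, o, a — 3 nuclei, so 3 syllables.
V1 /a/ – V2 /o/: /klr/ splits as /kl/ + /r/ (/r/ is the longest suffix that is a licit onset).
V2 /o/ – V3 /a/: /gr/ is a licit onset in full, so it all attaches to the next syllable.
Putting it together: plakl.ro.gra.
Classifying each syllable: /plakl/ (closed), /ro/ (open), /gra/ (open).
Open syllables: 2.

2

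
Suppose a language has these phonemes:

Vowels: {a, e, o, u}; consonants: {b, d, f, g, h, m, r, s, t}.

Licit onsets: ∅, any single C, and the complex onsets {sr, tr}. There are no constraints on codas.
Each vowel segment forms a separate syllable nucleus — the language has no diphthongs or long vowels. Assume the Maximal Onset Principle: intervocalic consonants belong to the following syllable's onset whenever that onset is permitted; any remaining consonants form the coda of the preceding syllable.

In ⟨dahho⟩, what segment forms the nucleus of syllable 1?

Nuclei (vowels): a, o → 2 syllables.
The first nucleus (vowel 1 from the left) is /a/.

a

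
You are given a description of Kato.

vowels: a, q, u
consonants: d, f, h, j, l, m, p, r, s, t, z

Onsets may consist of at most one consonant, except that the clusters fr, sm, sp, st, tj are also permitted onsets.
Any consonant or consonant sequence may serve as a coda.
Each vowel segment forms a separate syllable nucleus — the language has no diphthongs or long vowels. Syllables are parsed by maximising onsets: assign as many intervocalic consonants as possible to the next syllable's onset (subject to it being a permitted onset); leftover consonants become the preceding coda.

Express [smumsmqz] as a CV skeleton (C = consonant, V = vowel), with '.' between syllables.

CCVC.CCVC

Nuclei (vowels): u, q → 2 syllables.
/u…q/ gap (V1→V2): /msm/; trying suffixes from longest down, /sm/ is the first permitted one, so coda /m/ | onset /sm/.
Putting it together: smum.smqz.
Mapping each syllable to C/V: /smum/ → CCVC, /smqz/ → CCVC.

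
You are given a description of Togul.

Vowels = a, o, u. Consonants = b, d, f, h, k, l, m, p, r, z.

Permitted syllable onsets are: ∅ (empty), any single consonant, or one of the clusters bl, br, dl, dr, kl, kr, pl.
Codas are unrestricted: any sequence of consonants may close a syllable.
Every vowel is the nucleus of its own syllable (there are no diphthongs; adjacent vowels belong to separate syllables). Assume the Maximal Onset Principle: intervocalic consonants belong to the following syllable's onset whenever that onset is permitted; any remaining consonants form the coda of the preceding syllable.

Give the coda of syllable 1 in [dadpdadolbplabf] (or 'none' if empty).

dp

Nuclei (vowels): a, a, o, a → 4 syllables.
σ1/σ2 boundary: /dpd/ splits as /dp/ + /d/ (/d/ is the longest suffix that is a licit onset).
σ2/σ3 boundary: /d/ is a single consonant, so it becomes the next onset.
σ3/σ4 boundary: /lbpl/ splits as /lb/ + /pl/ (/pl/ is the longest suffix that is a licit onset).
So the parse is dadp.da.dolb.plabf.
Syllable 1 is /dadp/: onset /d/, nucleus /a/, coda /dp/.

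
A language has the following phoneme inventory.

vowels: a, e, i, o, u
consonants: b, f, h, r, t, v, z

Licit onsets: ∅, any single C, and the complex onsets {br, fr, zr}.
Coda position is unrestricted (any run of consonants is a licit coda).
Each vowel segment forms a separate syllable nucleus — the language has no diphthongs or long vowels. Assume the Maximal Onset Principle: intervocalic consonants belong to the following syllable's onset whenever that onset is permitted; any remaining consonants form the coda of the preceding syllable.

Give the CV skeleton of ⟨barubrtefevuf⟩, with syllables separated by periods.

The vowels are a, u, e, e, u — 5 nuclei, so 5 syllables.
σ1/σ2 boundary: just /r/ — single C goes to the following onset.
σ2/σ3 boundary: cluster /brt/ — the longest permitted-onset suffix is /t/; onset = /t/, preceding coda = /br/.
σ3/σ4 boundary: /f/ is a single consonant, so it becomes the next onset.
σ4/σ5 boundary: /v/ is a single consonant, so it becomes the next onset.
Syllabification: ba.rubr.te.fe.vuf.
Mapping each syllable to C/V: /ba/ → CV, /rubr/ → CVCC, /te/ → CV, /fe/ → CV, /vuf/ → CVC.

CV.CVCC.CV.CV.CVC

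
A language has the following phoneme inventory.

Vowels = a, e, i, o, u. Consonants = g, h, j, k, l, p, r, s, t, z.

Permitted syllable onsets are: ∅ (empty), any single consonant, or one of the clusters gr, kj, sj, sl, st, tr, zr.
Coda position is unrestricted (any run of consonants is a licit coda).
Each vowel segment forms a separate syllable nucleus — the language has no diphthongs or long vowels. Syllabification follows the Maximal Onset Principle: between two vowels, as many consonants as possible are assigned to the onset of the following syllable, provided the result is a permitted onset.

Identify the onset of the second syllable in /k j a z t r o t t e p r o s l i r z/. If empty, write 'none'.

Nuclei (vowels): a, o, e, o, i → 5 syllables.
/a…o/ gap (V1→V2): /ztr/; trying suffixes from longest down, /tr/ is the first permitted one, so coda /z/ | onset /tr/.
/o…e/ gap (V2→V3): /tt/ — longest licit onset from the right is /t/, leaving /t/ as coda.
/e…o/ gap (V3→V4): /pr/ splits as /p/ + /r/ (/r/ is the longest suffix that is a licit onset).
/o…i/ gap (V4→V5): cluster /sl/ — /sl/ is itself a permitted onset, so the whole cluster goes right; preceding coda = ∅.
So the parse is kjaz.trot.tep.ro.slirz.
Syllable 2 is /trot/: onset /tr/, nucleus /o/, coda /t/.

tr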